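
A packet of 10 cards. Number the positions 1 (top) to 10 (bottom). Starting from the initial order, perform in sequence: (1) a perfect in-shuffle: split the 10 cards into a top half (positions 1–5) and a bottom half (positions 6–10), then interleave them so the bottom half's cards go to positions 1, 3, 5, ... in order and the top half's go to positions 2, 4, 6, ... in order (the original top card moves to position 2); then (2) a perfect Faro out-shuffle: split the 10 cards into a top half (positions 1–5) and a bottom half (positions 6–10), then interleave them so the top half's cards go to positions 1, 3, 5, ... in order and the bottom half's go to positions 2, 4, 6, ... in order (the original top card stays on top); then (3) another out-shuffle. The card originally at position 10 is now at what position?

6

Track the card from position 10 forward through each operation:
  after op 1 (in-shuffle): 10 → 9
  after op 2 (out-shuffle): 9 → 8
  after op 3 (out-shuffle): 8 → 6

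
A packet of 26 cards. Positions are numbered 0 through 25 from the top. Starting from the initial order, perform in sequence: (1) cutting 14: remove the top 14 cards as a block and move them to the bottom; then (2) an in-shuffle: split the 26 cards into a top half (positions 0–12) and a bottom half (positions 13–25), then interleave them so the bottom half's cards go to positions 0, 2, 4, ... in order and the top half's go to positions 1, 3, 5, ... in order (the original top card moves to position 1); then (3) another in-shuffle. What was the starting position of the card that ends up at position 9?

Undo the operations in reverse order, starting from position 9:
  undo op 3 (in-shuffle, from top half): 9 ← 4
  undo op 2 (in-shuffle, from bottom half): 4 ← 15
  undo op 1 (cut 14): 15 ← 3
So the card at position 9 came from original position 3.

3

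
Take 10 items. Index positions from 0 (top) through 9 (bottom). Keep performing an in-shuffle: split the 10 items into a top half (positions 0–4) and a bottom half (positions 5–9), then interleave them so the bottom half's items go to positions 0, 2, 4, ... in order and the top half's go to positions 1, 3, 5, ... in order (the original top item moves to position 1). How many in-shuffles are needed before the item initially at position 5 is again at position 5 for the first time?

Follow position 5 under repeated in-shuffles:
5 → 0 → 1 → 3 → 7 → 4 → 9 → 8 → 6 → 2 → 5
It first returns after 10 in-shuffles.

10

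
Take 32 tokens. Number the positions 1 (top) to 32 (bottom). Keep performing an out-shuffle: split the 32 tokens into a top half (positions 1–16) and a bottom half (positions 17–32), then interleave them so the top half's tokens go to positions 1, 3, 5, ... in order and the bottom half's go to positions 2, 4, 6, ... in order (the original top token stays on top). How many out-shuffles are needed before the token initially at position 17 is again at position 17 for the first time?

5

Follow position 17 under repeated out-shuffles:
17 → 2 → 3 → 5 → 9 → 17
It first returns after 5 out-shuffles.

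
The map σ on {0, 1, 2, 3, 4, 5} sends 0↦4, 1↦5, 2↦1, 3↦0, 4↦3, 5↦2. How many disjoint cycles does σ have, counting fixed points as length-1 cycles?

Cycle decomposition: (0 4 3) (1 5 2).
2 cycles.

2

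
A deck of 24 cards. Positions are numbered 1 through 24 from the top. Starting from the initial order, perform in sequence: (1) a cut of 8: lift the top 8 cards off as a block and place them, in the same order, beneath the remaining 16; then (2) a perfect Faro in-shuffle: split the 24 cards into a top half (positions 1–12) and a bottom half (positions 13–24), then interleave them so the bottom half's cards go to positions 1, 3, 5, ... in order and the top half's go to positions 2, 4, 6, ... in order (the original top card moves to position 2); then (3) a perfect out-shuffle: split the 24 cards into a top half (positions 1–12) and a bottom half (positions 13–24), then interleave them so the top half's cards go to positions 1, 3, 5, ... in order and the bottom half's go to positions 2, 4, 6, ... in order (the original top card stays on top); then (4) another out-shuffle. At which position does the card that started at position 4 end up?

11

Track the card from position 4 forward through each operation:
  after op 1 (cut 8): 4 → 20
  after op 2 (in-shuffle): 20 → 15
  after op 3 (out-shuffle): 15 → 6
  after op 4 (out-shuffle): 6 → 11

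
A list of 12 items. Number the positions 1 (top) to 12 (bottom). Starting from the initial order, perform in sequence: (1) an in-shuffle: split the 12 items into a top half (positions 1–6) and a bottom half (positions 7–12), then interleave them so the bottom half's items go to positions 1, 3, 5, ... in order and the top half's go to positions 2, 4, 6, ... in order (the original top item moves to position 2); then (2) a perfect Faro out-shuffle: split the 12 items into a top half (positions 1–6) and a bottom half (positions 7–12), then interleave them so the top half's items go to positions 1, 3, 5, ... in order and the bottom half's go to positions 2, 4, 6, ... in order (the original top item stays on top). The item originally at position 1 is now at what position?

Track the item from position 1 forward through each operation:
  after op 1 (in-shuffle): 1 → 2
  after op 2 (out-shuffle): 2 → 3

3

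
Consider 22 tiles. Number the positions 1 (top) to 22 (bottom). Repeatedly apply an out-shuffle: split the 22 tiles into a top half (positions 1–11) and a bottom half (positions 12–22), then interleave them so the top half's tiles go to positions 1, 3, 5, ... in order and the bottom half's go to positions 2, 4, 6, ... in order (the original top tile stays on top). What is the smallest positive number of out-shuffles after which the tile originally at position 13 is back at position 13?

Follow position 13 under repeated out-shuffles:
13 → 4 → 7 → 13
It first returns after 3 out-shuffles.

3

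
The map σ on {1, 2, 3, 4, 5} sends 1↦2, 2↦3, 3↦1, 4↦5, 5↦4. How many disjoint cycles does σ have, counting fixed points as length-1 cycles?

2

Cycle decomposition: (1 2 3) (4 5).
2 cycles.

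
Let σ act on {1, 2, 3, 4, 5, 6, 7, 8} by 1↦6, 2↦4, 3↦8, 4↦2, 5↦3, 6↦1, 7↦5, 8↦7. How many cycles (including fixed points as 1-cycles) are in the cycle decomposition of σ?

3

Cycle decomposition: (1 6) (2 4) (3 8 7 5).
3 cycles.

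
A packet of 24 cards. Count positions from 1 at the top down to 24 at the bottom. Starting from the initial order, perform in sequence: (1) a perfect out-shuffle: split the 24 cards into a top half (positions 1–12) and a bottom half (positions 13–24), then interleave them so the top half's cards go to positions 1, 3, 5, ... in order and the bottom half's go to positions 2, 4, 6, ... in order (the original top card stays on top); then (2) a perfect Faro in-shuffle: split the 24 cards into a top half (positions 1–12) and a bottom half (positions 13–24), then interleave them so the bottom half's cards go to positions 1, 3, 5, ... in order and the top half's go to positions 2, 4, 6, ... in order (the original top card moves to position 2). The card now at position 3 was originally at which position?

Undo the operations in reverse order, starting from position 3:
  undo op 2 (in-shuffle, from bottom half): 3 ← 14
  undo op 1 (out-shuffle, from bottom half): 14 ← 19
So the card at position 3 came from original position 19.

19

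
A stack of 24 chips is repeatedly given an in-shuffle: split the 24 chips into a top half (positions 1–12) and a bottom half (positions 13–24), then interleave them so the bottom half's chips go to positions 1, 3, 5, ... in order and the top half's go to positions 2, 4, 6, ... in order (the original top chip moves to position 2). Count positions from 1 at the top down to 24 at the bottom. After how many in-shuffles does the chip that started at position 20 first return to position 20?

4

Follow position 20 under repeated in-shuffles:
20 → 15 → 5 → 10 → 20
It first returns after 4 in-shuffles.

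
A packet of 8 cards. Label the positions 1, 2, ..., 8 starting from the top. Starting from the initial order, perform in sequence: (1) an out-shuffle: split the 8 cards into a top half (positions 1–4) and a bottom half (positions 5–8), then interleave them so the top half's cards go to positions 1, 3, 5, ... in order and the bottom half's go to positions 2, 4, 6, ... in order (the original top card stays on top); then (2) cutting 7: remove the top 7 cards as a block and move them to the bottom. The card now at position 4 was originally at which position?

2

Undo the operations in reverse order, starting from position 4:
  undo op 2 (cut 7): 4 ← 3
  undo op 1 (out-shuffle, from top half): 3 ← 2
So the card at position 4 came from original position 2.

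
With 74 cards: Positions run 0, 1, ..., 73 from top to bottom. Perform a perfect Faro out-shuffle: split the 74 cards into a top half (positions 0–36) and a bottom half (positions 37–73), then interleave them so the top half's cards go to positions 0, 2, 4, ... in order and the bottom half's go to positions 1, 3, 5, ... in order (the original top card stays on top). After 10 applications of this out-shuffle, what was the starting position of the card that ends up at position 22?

11

Work backwards from position 22, undoing one out-shuffle at a time:
22 ← 11 ← 42 ← 21 ← 47 ← 60 ← 30 ← 15 ← 44 ← 22 ← 11
So the card now at position 22 started at position 11.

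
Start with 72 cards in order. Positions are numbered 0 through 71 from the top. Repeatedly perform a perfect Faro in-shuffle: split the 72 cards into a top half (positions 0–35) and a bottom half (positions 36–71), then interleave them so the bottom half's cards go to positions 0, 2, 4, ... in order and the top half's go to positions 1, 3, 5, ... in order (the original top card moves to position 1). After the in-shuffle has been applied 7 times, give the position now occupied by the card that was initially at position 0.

54

Track the card's position through each in-shuffle:
0 → 1 → 3 → 7 → 15 → 31 → 63 → 54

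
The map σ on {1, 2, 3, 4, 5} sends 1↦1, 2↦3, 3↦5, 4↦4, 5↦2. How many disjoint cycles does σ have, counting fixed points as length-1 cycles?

Cycle decomposition: (1) (2 3 5) (4).
3 cycles.

3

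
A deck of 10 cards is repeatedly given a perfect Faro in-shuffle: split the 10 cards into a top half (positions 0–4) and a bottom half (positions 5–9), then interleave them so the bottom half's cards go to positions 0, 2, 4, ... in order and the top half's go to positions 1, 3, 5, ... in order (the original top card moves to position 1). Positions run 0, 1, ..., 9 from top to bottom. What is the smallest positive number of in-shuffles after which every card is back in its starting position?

10

The in-shuffle permutes the 10 positions with cycle lengths [10].
Every card is home exactly when every cycle has completed a whole number of laps, i.e. after lcm(10) = 10 in-shuffles.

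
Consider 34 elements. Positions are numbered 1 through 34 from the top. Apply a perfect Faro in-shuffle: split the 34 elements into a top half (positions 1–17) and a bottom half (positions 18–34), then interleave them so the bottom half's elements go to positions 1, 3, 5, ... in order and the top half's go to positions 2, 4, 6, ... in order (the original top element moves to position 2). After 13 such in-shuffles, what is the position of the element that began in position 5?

Track position through each in-shuffle: 5 → 10 → 20 → 5 → 10 → ... (continuing for 13 shuffles total) → 10.

10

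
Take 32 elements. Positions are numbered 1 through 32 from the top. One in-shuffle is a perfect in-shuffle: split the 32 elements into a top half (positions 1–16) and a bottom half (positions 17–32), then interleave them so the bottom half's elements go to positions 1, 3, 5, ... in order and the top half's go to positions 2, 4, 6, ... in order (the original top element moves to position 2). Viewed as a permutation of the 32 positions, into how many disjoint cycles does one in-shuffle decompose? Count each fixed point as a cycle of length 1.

4

Trace each unvisited position around until it returns:
(1 2 4 8 16 32 31 29 25 17) (3 6 12 24 15 30 27 21 9 18) (5 10 20 7 14 28 23 13 26 19) (11 22)
4 cycles in total.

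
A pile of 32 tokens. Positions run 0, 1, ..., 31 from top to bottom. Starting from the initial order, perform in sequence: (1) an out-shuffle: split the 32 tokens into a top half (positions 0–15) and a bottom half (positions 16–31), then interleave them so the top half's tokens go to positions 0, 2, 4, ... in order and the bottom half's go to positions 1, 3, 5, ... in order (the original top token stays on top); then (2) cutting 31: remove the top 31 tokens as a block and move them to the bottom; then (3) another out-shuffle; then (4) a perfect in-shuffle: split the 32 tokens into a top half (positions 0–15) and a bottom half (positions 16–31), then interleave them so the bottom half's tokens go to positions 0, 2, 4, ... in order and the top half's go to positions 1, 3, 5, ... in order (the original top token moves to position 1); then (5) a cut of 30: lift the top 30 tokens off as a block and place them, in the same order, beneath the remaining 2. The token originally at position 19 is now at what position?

Track the token from position 19 forward through each operation:
  after op 1 (out-shuffle): 19 → 7
  after op 2 (cut 31): 7 → 8
  after op 3 (out-shuffle): 8 → 16
  after op 4 (in-shuffle): 16 → 0
  after op 5 (cut 30): 0 → 2

2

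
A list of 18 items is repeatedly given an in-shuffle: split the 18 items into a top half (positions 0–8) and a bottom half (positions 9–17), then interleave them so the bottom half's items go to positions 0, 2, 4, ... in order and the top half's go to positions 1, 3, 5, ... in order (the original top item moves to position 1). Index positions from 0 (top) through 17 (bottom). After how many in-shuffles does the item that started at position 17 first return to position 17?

Follow position 17 under repeated in-shuffles:
17 → 16 → 14 → 10 → 2 → 5 → 11 → 4 → 9 → 0 → 1 → 3 → 7 → 15 → 12 → 6 → 13 → 8 → 17
It first returns after 18 in-shuffles.

18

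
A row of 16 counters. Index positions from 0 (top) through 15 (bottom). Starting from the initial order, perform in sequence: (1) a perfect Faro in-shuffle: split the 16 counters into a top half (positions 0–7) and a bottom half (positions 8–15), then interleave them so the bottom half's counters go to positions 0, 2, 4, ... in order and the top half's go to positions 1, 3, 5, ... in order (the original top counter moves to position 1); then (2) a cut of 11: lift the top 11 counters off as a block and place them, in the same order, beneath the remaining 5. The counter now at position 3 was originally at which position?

15

Undo the operations in reverse order, starting from position 3:
  undo op 2 (cut 11): 3 ← 14
  undo op 1 (in-shuffle, from bottom half): 14 ← 15
So the counter at position 3 came from original position 15.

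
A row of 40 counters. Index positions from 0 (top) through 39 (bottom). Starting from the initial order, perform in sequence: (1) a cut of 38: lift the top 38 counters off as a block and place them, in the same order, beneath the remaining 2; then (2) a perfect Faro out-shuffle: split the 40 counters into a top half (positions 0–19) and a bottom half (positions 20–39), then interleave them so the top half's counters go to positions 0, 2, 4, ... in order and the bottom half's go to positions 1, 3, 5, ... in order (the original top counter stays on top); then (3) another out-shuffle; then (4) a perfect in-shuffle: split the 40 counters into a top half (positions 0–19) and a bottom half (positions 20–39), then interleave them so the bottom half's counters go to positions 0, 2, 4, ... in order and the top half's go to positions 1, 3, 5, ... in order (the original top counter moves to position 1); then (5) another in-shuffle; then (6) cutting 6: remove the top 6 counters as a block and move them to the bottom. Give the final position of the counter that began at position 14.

Track the counter from position 14 forward through each operation:
  after op 1 (cut 38): 14 → 16
  after op 2 (out-shuffle): 16 → 32
  after op 3 (out-shuffle): 32 → 25
  after op 4 (in-shuffle): 25 → 10
  after op 5 (in-shuffle): 10 → 21
  after op 6 (cut 6): 21 → 15

15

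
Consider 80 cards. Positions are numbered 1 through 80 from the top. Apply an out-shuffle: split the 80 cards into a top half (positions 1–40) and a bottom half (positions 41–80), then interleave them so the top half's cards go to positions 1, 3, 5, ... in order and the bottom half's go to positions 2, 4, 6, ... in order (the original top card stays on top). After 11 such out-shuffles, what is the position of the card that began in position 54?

Track the card's position through each out-shuffle:
54 → 28 → 55 → 30 → 59 → 38 → 75 → 70 → 60 → 40 → 79 → 78

78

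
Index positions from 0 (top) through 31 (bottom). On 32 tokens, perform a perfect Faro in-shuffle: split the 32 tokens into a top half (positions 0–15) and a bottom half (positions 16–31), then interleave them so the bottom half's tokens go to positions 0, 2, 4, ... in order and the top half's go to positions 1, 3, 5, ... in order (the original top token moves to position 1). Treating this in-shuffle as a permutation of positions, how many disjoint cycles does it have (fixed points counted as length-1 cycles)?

4

Trace each unvisited position around until it returns:
(0 1 3 7 15 31 30 28 24 16) (2 5 11 23 14 29 26 20 8 17) (4 9 19 6 13 27 22 12 25 18) (10 21)
4 cycles in total.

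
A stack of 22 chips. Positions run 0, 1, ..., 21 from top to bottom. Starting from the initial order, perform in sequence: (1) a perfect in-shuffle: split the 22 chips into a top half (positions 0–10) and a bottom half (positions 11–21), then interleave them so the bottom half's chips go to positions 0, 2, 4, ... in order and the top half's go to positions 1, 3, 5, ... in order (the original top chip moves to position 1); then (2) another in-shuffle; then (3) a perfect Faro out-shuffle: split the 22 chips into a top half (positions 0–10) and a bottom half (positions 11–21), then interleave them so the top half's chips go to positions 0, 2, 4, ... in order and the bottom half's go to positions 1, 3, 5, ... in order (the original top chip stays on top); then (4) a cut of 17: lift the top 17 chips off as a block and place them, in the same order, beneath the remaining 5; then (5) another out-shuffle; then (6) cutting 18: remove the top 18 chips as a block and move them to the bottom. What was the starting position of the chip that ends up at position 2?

Undo the operations in reverse order, starting from position 2:
  undo op 6 (cut 18): 2 ← 20
  undo op 5 (out-shuffle, from top half): 20 ← 10
  undo op 4 (cut 17): 10 ← 5
  undo op 3 (out-shuffle, from bottom half): 5 ← 13
  undo op 2 (in-shuffle, from top half): 13 ← 6
  undo op 1 (in-shuffle, from bottom half): 6 ← 14
So the chip at position 2 came from original position 14.

14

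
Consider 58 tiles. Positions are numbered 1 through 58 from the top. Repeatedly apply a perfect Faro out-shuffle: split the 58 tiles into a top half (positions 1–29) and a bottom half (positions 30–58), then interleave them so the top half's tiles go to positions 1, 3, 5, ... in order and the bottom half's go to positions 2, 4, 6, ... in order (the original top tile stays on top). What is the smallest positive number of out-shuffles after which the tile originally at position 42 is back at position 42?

18

Follow position 42 under repeated out-shuffles:
42 → 26 → 51 → 44 → 30 → 2 → 3 → 5 → 9 → 17 → 33 → 8 → 15 → 29 → 57 → 56 → 54 → 50 → 42
It first returns after 18 out-shuffles.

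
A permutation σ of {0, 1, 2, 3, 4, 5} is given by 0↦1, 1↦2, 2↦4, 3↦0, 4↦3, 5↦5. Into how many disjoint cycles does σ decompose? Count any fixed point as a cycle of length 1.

2

Cycle decomposition: (0 1 2 4 3) (5).
2 cycles.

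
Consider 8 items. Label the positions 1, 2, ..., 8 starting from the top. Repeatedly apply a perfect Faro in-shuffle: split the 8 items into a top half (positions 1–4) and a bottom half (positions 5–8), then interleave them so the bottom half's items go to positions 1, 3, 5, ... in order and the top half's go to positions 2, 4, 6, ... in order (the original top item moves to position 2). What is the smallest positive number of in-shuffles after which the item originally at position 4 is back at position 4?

6

Follow position 4 under repeated in-shuffles:
4 → 8 → 7 → 5 → 1 → 2 → 4
It first returns after 6 in-shuffles.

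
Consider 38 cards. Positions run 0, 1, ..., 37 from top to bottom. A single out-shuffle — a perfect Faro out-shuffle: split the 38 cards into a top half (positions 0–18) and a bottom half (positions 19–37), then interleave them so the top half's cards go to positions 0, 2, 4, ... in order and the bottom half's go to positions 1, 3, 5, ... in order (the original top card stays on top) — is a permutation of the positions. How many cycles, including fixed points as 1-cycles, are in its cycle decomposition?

3

Trace each unvisited position around until it returns:
(0) (1 2 4 8 16 32 ... len 36) (37)
3 cycles in total.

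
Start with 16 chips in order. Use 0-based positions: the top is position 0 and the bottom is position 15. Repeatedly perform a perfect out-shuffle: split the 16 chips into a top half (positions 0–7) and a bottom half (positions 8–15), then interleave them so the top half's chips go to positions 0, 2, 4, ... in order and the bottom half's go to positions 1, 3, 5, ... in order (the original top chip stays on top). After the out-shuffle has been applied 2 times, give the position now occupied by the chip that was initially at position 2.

8

Track the chip's position through each out-shuffle:
2 → 4 → 8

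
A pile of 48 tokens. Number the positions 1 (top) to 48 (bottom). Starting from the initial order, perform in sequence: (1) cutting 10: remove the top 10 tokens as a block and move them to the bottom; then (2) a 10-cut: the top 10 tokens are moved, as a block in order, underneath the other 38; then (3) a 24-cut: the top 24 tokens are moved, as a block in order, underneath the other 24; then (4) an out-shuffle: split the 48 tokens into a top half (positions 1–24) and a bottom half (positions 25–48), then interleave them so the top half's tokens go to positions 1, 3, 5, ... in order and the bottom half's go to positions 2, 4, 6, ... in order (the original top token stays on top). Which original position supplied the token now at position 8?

Undo the operations in reverse order, starting from position 8:
  undo op 4 (out-shuffle, from bottom half): 8 ← 28
  undo op 3 (cut 24): 28 ← 4
  undo op 2 (cut 10): 4 ← 14
  undo op 1 (cut 10): 14 ← 24
So the token at position 8 came from original position 24.

24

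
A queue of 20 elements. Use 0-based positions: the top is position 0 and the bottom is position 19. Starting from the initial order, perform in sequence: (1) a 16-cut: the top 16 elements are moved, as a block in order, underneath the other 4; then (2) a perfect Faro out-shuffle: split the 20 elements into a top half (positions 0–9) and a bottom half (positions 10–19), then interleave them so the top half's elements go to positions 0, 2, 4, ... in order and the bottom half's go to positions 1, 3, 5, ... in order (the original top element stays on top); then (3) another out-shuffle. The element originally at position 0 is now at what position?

16

Track the element from position 0 forward through each operation:
  after op 1 (cut 16): 0 → 4
  after op 2 (out-shuffle): 4 → 8
  after op 3 (out-shuffle): 8 → 16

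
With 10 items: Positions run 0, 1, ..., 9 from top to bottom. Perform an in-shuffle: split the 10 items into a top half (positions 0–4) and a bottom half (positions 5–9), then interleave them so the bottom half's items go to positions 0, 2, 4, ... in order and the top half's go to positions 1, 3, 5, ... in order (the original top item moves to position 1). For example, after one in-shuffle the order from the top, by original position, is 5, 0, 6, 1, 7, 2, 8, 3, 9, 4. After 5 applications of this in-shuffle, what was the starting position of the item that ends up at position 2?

Work backwards from position 2, undoing one in-shuffle at a time:
2 ← 6 ← 8 ← 9 ← 4 ← 7
So the item now at position 2 started at position 7.

7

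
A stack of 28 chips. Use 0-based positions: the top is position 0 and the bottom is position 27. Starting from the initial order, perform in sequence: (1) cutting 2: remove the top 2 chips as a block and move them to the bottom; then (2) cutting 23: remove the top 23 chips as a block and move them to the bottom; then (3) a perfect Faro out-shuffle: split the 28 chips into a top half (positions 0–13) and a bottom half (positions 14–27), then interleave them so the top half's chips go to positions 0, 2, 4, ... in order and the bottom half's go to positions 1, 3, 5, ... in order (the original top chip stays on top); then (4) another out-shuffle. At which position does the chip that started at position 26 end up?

4

Track the chip from position 26 forward through each operation:
  after op 1 (cut 2): 26 → 24
  after op 2 (cut 23): 24 → 1
  after op 3 (out-shuffle): 1 → 2
  after op 4 (out-shuffle): 2 → 4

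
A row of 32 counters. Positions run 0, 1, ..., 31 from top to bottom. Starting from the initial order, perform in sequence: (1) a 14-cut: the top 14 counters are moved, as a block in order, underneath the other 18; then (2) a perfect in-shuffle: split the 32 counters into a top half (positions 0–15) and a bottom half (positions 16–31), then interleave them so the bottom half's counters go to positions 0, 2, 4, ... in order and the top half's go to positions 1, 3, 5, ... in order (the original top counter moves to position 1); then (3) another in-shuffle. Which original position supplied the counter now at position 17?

2

Undo the operations in reverse order, starting from position 17:
  undo op 3 (in-shuffle, from top half): 17 ← 8
  undo op 2 (in-shuffle, from bottom half): 8 ← 20
  undo op 1 (cut 14): 20 ← 2
So the counter at position 17 came from original position 2.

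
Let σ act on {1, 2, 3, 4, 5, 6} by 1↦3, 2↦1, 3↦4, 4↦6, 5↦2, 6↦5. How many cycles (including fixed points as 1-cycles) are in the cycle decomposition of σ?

Cycle decomposition: (1 3 4 6 5 2).
1 cycle.

1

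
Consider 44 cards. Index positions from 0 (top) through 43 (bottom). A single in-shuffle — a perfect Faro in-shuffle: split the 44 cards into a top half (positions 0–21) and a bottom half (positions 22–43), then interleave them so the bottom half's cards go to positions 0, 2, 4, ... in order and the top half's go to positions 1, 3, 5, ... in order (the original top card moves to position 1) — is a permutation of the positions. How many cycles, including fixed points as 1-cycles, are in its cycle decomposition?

7

Trace each unvisited position around until it returns:
(0 1 3 7 15 31 ... len 12) (2 5 11 23) (4 9 19 39 34 24) (6 13 27 10 21 43 ... len 12) (8 17 35 26) (14 29) (20 41 38 32)
7 cycles in total.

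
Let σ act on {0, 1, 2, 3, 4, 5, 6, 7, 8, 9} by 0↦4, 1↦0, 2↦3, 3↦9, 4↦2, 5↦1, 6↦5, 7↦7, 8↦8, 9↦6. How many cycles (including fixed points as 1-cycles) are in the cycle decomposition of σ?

3

Cycle decomposition: (0 4 2 3 9 6 5 1) (7) (8).
3 cycles.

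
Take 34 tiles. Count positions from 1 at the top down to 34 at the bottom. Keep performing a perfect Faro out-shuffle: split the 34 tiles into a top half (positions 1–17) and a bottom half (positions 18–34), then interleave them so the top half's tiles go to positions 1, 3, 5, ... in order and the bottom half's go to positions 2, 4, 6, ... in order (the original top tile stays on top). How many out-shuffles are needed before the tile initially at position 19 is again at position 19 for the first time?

Follow position 19 under repeated out-shuffles:
19 → 4 → 7 → 13 → 25 → 16 → 31 → 28 → 22 → 10 → 19
It first returns after 10 out-shuffles.

10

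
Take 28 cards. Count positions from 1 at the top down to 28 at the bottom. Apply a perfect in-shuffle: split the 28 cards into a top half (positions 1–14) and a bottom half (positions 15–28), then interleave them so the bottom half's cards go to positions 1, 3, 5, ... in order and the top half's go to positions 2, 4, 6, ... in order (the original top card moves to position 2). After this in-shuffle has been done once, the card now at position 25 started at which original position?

Work backwards from position 25, undoing one in-shuffle at a time:
25 ← 27
So the card now at position 25 started at position 27.

27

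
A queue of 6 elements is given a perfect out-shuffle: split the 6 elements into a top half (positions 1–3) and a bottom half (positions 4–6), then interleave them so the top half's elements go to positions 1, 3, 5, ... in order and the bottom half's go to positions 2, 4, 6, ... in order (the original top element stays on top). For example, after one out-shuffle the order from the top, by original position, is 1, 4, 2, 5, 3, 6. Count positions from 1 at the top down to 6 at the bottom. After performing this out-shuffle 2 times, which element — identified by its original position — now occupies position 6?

6

Work backwards from position 6, undoing one out-shuffle at a time:
6 ← 6 ← 6
So the element now at position 6 started at position 6.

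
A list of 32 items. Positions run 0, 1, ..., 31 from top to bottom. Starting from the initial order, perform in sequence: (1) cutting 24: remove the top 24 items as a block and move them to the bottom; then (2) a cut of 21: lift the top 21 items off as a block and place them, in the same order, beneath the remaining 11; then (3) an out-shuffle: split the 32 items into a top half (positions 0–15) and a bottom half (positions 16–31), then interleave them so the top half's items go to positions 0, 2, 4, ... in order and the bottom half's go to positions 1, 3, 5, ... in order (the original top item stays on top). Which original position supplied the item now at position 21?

7

Undo the operations in reverse order, starting from position 21:
  undo op 3 (out-shuffle, from bottom half): 21 ← 26
  undo op 2 (cut 21): 26 ← 15
  undo op 1 (cut 24): 15 ← 7
So the item at position 21 came from original position 7.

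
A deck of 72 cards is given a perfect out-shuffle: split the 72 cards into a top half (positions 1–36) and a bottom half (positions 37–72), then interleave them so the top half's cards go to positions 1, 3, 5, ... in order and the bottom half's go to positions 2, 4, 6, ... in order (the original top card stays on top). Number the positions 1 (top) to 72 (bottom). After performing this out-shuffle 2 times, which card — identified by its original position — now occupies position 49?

13

Work backwards from position 49, undoing one out-shuffle at a time:
49 ← 25 ← 13
So the card now at position 49 started at position 13.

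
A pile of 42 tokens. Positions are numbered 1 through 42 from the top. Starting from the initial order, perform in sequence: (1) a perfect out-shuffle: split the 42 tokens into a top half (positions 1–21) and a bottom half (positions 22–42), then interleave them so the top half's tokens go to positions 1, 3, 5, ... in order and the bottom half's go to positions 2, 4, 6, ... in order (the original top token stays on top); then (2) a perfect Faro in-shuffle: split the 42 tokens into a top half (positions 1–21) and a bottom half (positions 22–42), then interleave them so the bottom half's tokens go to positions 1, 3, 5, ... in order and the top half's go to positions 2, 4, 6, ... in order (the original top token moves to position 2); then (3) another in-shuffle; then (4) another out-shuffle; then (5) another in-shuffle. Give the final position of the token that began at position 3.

Track the token from position 3 forward through each operation:
  after op 1 (out-shuffle): 3 → 5
  after op 2 (in-shuffle): 5 → 10
  after op 3 (in-shuffle): 10 → 20
  after op 4 (out-shuffle): 20 → 39
  after op 5 (in-shuffle): 39 → 35

35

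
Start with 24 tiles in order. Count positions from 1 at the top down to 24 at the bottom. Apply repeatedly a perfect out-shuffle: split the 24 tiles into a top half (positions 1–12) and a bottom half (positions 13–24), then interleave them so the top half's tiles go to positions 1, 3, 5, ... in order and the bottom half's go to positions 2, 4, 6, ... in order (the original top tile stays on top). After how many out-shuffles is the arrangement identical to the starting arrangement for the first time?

11

The out-shuffle permutes the 24 positions with cycle lengths [1, 1, 11, 11].
Every tile is home exactly when every cycle has completed a whole number of laps, i.e. after lcm(1, 11) = 11 out-shuffles.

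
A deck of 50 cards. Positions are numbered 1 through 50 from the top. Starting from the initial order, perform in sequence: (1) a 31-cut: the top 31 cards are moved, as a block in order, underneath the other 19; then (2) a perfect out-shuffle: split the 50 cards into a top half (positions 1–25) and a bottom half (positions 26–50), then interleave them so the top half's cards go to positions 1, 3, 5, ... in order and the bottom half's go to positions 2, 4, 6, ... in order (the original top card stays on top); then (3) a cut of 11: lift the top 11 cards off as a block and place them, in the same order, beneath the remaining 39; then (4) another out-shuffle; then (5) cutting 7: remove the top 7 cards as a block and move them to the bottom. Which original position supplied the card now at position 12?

42

Undo the operations in reverse order, starting from position 12:
  undo op 5 (cut 7): 12 ← 19
  undo op 4 (out-shuffle, from top half): 19 ← 10
  undo op 3 (cut 11): 10 ← 21
  undo op 2 (out-shuffle, from top half): 21 ← 11
  undo op 1 (cut 31): 11 ← 42
So the card at position 12 came from original position 42.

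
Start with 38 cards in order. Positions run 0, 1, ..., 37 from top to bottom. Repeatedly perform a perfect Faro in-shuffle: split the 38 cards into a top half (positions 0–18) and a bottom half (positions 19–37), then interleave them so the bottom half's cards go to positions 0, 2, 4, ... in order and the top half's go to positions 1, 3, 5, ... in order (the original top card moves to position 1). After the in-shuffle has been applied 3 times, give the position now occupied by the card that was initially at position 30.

13

Track the card's position through each in-shuffle:
30 → 22 → 6 → 13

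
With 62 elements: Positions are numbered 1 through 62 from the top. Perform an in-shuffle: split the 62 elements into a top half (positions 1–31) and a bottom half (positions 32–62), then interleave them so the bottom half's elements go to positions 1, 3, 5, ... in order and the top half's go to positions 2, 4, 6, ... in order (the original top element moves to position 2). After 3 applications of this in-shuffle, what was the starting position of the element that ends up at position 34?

Work backwards from position 34, undoing one in-shuffle at a time:
34 ← 17 ← 40 ← 20
So the element now at position 34 started at position 20.

20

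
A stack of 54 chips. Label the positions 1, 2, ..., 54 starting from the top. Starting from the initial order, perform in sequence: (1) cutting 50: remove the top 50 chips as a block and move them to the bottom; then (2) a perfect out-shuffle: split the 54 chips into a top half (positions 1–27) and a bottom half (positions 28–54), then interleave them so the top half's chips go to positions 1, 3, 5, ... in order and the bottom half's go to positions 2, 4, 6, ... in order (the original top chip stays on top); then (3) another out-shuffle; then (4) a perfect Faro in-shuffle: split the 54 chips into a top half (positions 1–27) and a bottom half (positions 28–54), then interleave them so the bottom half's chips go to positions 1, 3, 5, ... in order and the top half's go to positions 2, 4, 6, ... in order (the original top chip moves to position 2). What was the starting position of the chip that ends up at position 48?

Undo the operations in reverse order, starting from position 48:
  undo op 4 (in-shuffle, from top half): 48 ← 24
  undo op 3 (out-shuffle, from bottom half): 24 ← 39
  undo op 2 (out-shuffle, from top half): 39 ← 20
  undo op 1 (cut 50): 20 ← 16
So the chip at position 48 came from original position 16.

16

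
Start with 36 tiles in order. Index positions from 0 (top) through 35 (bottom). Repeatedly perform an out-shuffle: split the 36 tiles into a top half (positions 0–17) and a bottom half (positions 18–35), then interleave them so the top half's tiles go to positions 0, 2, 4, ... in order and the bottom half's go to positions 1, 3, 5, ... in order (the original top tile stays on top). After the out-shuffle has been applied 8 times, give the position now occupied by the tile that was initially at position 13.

3

Track the tile's position through each out-shuffle:
13 → 26 → 17 → 34 → 33 → 31 → 27 → 19 → 3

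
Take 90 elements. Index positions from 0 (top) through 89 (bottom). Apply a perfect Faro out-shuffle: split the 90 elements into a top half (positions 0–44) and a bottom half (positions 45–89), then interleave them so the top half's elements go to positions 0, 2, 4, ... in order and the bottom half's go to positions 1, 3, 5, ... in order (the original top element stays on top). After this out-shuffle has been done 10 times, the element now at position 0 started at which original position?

Work backwards from position 0, undoing one out-shuffle at a time:
0 ← 0 ← 0 ← 0 ← 0 ← 0 ← 0 ← 0 ← 0 ← 0 ← 0
So the element now at position 0 started at position 0.

0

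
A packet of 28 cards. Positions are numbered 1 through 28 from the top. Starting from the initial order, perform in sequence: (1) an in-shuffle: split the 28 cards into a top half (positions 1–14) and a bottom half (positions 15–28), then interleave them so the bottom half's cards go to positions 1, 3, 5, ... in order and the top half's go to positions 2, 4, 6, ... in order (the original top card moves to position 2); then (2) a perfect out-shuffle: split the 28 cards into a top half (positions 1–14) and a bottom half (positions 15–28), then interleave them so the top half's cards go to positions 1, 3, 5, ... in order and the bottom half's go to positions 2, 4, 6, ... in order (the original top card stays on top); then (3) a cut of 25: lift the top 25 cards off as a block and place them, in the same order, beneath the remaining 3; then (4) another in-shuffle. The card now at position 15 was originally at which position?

Undo the operations in reverse order, starting from position 15:
  undo op 4 (in-shuffle, from bottom half): 15 ← 22
  undo op 3 (cut 25): 22 ← 19
  undo op 2 (out-shuffle, from top half): 19 ← 10
  undo op 1 (in-shuffle, from top half): 10 ← 5
So the card at position 15 came from original position 5.

5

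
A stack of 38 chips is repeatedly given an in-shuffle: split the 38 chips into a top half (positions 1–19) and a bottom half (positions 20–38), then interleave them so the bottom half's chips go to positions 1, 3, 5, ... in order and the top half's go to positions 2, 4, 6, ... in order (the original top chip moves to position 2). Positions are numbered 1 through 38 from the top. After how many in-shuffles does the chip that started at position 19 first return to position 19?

Follow position 19 under repeated in-shuffles:
19 → 38 → 37 → 35 → 31 → 23 → 7 → 14 → 28 → 17 → 34 → 29 → 19
It first returns after 12 in-shuffles.

12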